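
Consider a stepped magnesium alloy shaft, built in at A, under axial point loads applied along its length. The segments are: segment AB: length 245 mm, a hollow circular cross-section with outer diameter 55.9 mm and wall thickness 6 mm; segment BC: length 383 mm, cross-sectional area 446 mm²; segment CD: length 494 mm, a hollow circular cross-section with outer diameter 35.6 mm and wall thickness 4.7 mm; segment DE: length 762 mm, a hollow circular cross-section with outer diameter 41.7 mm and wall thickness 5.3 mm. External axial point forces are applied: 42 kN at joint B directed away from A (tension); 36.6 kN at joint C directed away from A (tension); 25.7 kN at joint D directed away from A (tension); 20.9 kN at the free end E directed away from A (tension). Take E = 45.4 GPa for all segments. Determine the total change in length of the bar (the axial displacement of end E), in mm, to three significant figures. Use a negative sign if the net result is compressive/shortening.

Internal axial forces (sectioning from the free end, tension +): N_DE = 20.9 kN, N_CD = 46.6 kN, N_BC = 83.2 kN, N_AB = 125.2 kN.
A_AB = 940.6 mm².
A_CD = 456.3 mm².
A_DE = 606.1 mm².
δ_AB = 125200·245/(940.6·45400) = 0.7183 mm
δ_BC = 83200·383/(446·45400) = 1.574 mm
δ_CD = 46600·494/(456.3·45400) = 1.111 mm
δ_DE = 20900·762/(606.1·45400) = 0.5788 mm
δ = Σδ_i = 3.982 mm.

3.98 mm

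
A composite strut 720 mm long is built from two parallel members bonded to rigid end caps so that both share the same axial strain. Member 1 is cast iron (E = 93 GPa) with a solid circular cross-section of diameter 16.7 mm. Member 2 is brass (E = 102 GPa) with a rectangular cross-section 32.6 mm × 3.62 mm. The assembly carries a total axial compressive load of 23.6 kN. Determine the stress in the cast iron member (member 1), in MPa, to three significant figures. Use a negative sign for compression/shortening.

-67.7 MPa

A_1 = 219 mm².
A_2 = 118 mm².
Equal strain + equilibrium ⇒ each member carries load in proportion to AE: A₁E₁ = 20370000 N, A₂E₂ = 12040000 N, ΣAE = 32410000 N.
σ₁ = P·E₁/ΣAE = -23600·93000/32410000 = -67.72 MPa.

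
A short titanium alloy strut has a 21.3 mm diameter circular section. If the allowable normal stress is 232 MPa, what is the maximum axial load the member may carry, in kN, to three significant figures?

82.7 kN

A = 356.3 mm².
P_max = σ_allow · A = 232 · 356.3 = 82670 N = 82.67 kN.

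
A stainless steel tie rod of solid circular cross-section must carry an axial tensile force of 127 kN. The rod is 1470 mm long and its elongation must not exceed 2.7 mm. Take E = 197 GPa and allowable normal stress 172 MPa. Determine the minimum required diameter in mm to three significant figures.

Required area A ≥ P/σ_allow = 127000/172 = 738.4 mm².
For a solid circular section, d ≥ √(4A/π) = 30.66 mm.
Elongation limit: A ≥ PL/(Eδ_allow) = 127000·1470/(197000·2.7) = 351 mm² ⇒ d ≥ 21.14 mm.
The stress limit governs.

30.7 mm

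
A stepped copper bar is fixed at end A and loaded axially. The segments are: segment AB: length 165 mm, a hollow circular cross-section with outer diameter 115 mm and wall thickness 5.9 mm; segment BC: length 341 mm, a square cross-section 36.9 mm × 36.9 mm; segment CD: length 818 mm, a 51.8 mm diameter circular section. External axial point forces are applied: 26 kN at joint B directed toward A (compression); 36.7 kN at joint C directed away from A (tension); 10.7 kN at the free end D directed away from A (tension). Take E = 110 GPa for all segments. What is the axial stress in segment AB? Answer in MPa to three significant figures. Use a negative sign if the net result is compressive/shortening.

Internal axial forces (sectioning from the free end, tension +): N_CD = 10.7 kN, N_BC = 47.4 kN, N_AB = 21.4 kN.
A_AB = 2022 mm².
σ_AB = N_AB/A_AB = 21400/2022 = 10.58 MPa.

10.6 MPa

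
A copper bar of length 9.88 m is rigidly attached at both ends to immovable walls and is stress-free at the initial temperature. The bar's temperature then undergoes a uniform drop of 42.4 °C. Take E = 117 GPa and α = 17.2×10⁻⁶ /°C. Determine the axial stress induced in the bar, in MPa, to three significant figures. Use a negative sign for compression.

Free thermal expansion αLΔT = 17.2e-6 · 9880 · -42.4 = -7.205 mm.
The walls impose strain ε = −(-7.205)/9880 = 7.2928e-04; σ = Eε = 117000 · 7.2928e-04 = 85.33 MPa.

85.3 MPa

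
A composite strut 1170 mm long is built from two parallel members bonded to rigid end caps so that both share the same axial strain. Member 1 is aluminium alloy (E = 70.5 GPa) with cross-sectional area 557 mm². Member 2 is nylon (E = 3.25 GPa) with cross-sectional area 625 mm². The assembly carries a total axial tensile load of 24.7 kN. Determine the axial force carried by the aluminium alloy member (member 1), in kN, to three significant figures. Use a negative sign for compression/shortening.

23.5 kN

Equal strain + equilibrium ⇒ each member carries load in proportion to AE: A₁E₁ = 39270000 N, A₂E₂ = 2031000 N, ΣAE = 41300000 N.
F₁ = P·A₁E₁/ΣAE = 24700·39270000/41300000 = 23490 N.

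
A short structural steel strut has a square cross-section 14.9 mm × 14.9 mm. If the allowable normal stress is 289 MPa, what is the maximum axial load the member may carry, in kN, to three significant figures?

64.2 kN

A = 222 mm².
P_max = σ_allow · A = 289 · 222 = 64160 N = 64.16 kN.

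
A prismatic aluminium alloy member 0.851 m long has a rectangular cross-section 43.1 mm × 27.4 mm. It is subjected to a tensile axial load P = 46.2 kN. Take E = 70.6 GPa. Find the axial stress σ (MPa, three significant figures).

39.1 MPa

A = 1181 mm².
σ = N/A = 46200/1181 = 39.12 MPa.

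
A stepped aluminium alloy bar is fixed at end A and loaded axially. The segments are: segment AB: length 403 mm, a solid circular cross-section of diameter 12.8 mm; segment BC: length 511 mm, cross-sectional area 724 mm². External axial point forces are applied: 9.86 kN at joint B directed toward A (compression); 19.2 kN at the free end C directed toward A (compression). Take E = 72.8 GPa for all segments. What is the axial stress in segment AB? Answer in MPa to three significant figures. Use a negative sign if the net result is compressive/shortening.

-226 MPa

Internal axial forces (sectioning from the free end, tension +): N_BC = -19.2 kN, N_AB = -29.06 kN.
A_AB = 128.7 mm².
σ_AB = N_AB/A_AB = -29060/128.7 = -225.8 MPa.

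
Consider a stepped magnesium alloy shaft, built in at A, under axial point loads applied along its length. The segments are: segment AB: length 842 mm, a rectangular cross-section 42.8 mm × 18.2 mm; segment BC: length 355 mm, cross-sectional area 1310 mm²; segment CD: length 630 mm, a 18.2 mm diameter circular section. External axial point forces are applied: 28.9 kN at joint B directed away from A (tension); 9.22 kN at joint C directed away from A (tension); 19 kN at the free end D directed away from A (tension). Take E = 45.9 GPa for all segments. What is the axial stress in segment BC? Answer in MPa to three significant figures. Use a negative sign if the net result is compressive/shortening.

21.5 MPa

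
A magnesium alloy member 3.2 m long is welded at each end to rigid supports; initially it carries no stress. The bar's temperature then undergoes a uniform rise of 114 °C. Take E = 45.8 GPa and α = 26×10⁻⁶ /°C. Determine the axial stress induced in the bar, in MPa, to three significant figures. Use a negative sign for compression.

Free thermal expansion αLΔT = 26e-6 · 3200 · 114 = 9.485 mm.
The walls impose strain ε = −(9.485)/3200 = -2.9640e-03; σ = Eε = 45800 · -2.9640e-03 = -135.8 MPa.

-136 MPa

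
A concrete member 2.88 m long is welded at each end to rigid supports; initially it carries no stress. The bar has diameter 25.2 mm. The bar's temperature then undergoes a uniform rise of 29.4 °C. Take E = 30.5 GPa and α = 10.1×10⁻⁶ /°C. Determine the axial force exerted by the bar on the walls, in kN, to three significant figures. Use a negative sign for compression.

Free thermal expansion αLΔT = 10.1e-6 · 2880 · 29.4 = 0.8552 mm.
The walls impose strain ε = −(0.8552)/2880 = -2.9694e-04; σ = Eε = 30500 · -2.9694e-04 = -9.057 MPa.
Wall reaction R = σ·A = -9.057·498.8 = -4517 N = -4.517 kN.

-4.52 kN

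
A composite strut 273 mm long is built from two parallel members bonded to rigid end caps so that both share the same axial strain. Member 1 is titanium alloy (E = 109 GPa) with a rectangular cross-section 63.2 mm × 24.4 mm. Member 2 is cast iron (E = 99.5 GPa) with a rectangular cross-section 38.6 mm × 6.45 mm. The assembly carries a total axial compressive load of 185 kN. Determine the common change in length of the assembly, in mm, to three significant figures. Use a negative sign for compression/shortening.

-0.262 mm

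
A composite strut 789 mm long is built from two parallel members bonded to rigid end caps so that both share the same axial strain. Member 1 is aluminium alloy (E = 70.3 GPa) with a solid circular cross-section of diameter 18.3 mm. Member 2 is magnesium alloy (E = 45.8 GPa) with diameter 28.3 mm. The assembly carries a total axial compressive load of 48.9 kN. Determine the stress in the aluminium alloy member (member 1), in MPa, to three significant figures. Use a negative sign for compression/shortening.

A_1 = 263 mm².
A_2 = 629 mm².
Equal strain + equilibrium ⇒ each member carries load in proportion to AE: A₁E₁ = 18490000 N, A₂E₂ = 28810000 N, ΣAE = 47300000 N.
σ₁ = P·E₁/ΣAE = -48900·70300/47300000 = -72.68 MPa.

-72.7 MPa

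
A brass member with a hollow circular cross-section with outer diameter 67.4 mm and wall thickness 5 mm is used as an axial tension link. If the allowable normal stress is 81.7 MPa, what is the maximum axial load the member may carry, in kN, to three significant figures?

A = 980.2 mm².
P_max = σ_allow · A = 81.7 · 980.2 = 80080 N = 80.08 kN.

80.1 kN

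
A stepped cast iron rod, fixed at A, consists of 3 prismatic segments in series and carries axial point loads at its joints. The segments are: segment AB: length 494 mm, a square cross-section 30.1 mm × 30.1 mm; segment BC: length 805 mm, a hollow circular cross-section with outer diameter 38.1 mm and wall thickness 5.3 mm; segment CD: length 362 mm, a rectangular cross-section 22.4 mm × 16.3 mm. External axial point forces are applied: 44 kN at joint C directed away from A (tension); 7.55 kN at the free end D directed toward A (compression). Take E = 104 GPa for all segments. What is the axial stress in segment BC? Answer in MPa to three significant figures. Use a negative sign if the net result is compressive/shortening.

66.7 MPa

Internal axial forces (sectioning from the free end, tension +): N_CD = -7.55 kN, N_BC = 36.45 kN, N_AB = 36.45 kN.
A_BC = 546.1 mm².
σ_BC = N_BC/A_BC = 36450/546.1 = 66.74 MPa.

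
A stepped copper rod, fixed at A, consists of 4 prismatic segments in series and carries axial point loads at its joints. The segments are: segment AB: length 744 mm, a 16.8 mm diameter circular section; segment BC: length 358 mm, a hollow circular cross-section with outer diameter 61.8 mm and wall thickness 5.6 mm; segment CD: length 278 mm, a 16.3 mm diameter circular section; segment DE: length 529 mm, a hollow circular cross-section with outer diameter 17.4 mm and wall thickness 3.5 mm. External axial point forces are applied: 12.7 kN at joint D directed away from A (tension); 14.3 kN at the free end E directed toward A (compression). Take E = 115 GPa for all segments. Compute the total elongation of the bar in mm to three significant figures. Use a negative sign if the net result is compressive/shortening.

-0.501 mm

Internal axial forces (sectioning from the free end, tension +): N_DE = -14.3 kN, N_CD = -1.6 kN, N_BC = -1.6 kN, N_AB = -1.6 kN.
A_AB = 221.7 mm².
A_BC = 988.7 mm².
A_CD = 208.7 mm².
A_DE = 152.8 mm².
δ_AB = -1600·744/(221.7·115000) = -0.0467 mm
δ_BC = -1600·358/(988.7·115000) = -0.005038 mm
δ_CD = -1600·278/(208.7·115000) = -0.01854 mm
δ_DE = -14300·529/(152.8·115000) = -0.4304 mm
δ = Σδ_i = -0.5007 mm.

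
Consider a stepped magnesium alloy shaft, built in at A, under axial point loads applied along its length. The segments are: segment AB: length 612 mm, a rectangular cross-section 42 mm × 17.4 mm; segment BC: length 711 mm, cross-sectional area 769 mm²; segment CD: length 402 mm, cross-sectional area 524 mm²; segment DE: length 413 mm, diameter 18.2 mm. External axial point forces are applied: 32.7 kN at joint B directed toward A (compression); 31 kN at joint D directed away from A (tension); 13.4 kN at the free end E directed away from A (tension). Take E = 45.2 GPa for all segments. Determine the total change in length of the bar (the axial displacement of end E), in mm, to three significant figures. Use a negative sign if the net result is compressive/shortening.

Internal axial forces (sectioning from the free end, tension +): N_DE = 13.4 kN, N_CD = 44.4 kN, N_BC = 44.4 kN, N_AB = 11.7 kN.
A_AB = 730.8 mm².
A_DE = 260.2 mm².
δ_AB = 11700·612/(730.8·45200) = 0.2168 mm
δ_BC = 44400·711/(769·45200) = 0.9082 mm
δ_CD = 44400·402/(524·45200) = 0.7536 mm
δ_DE = 13400·413/(260.2·45200) = 0.4706 mm
δ = Σδ_i = 2.349 mm.

2.35 mm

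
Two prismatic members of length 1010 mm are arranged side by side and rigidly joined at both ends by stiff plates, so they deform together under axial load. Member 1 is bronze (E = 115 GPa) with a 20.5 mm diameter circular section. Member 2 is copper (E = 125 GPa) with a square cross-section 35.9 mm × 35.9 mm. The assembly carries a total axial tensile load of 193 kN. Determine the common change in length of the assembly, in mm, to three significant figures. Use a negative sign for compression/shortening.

A_1 = 330.1 mm².
A_2 = 1289 mm².
Equal strain + equilibrium ⇒ each member carries load in proportion to AE: A₁E₁ = 37960000 N, A₂E₂ = 161100000 N, ΣAE = 199100000 N.
δ = PL/ΣAE = 193000·1010/199100000 = 0.9793 mm.

0.979 mm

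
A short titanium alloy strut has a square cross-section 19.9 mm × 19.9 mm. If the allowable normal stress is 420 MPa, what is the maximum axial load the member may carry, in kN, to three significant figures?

166 kN

A = 396 mm².
P_max = σ_allow · A = 420 · 396 = 166300 N = 166.3 kN.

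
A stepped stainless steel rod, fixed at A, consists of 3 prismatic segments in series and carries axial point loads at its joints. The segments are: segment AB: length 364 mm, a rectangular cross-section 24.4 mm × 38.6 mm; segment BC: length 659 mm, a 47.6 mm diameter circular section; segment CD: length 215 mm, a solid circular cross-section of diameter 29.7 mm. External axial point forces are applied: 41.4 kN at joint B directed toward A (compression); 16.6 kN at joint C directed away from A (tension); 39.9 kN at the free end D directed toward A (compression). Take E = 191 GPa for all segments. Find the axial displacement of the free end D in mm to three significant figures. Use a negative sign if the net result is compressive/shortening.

-0.241 mm

Internal axial forces (sectioning from the free end, tension +): N_CD = -39.9 kN, N_BC = -23.3 kN, N_AB = -64.7 kN.
A_AB = 941.8 mm².
A_BC = 1780 mm².
A_CD = 692.8 mm².
δ_AB = -64700·364/(941.8·191000) = -0.1309 mm
δ_BC = -23300·659/(1780·191000) = -0.04518 mm
δ_CD = -39900·215/(692.8·191000) = -0.06483 mm
δ = Σδ_i = -0.2409 mm.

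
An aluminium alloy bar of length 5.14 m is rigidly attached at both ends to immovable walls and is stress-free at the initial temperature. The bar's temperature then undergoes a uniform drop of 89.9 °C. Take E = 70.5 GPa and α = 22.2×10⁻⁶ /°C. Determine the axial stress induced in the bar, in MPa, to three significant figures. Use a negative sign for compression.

141 MPa

Free thermal expansion αLΔT = 22.2e-6 · 5140 · -89.9 = -10.26 mm.
The walls impose strain ε = −(-10.26)/5140 = 1.9958e-03; σ = Eε = 70500 · 1.9958e-03 = 140.7 MPa.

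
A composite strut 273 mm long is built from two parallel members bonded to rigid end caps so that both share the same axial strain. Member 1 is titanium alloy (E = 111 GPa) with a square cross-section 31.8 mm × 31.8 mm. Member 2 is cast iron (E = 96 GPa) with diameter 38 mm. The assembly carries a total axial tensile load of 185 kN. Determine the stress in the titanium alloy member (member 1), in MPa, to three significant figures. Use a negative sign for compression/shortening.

A_1 = 1011 mm².
A_2 = 1134 mm².
Equal strain + equilibrium ⇒ each member carries load in proportion to AE: A₁E₁ = 112200000 N, A₂E₂ = 108900000 N, ΣAE = 221100000 N.
σ₁ = P·E₁/ΣAE = 185000·111000/221100000 = 92.87 MPa.

92.9 MPa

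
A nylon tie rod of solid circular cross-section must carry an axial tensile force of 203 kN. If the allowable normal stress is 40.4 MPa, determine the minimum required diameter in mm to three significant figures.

80.0 mm

Required area A ≥ P/σ_allow = 203000/40.4 = 5025 mm².
For a solid circular section, d ≥ √(4A/π) = 79.99 mm.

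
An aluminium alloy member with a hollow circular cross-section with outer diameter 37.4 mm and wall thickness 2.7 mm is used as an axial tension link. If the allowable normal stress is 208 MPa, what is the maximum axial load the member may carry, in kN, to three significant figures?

A = 294.3 mm².
P_max = σ_allow · A = 208 · 294.3 = 61220 N = 61.22 kN.

61.2 kN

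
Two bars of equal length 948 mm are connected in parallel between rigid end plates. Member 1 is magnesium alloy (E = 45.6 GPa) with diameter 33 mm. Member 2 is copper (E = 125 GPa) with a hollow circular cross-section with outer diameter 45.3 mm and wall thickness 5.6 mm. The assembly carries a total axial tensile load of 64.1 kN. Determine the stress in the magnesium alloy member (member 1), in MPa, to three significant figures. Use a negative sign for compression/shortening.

A_1 = 855.3 mm².
A_2 = 698.4 mm².
Equal strain + equilibrium ⇒ each member carries load in proportion to AE: A₁E₁ = 39000000 N, A₂E₂ = 87300000 N, ΣAE = 126300000 N.
σ₁ = P·E₁/ΣAE = 64100·45600/126300000 = 23.14 MPa.

23.1 MPa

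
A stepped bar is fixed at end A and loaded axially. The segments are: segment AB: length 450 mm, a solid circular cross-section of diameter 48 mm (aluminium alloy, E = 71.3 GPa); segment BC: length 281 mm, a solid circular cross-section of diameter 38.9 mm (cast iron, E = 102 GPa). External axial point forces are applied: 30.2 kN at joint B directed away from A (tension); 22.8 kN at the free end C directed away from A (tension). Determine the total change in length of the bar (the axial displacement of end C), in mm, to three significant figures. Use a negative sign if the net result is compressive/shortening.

0.238 mm

Internal axial forces (sectioning from the free end, tension +): N_BC = 22.8 kN, N_AB = 53 kN.
A_AB = 1810 mm².
A_BC = 1188 mm².
δ_AB = 53000·450/(1810·71300) = 0.1849 mm
δ_BC = 22800·281/(1188·102000) = 0.05285 mm
δ = Σδ_i = 0.2377 mm.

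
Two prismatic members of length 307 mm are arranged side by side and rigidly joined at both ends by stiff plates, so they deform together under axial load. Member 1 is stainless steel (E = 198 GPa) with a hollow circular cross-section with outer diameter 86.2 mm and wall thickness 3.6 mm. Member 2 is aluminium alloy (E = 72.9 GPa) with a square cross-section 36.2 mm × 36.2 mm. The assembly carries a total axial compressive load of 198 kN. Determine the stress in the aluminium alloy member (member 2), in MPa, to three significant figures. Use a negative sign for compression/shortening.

-51.5 MPa

A_1 = 934.2 mm².
A_2 = 1310 mm².
Equal strain + equilibrium ⇒ each member carries load in proportion to AE: A₁E₁ = 185000000 N, A₂E₂ = 95530000 N, ΣAE = 280500000 N.
σ₂ = P·E₂/ΣAE = -198000·72900/280500000 = -51.46 MPa.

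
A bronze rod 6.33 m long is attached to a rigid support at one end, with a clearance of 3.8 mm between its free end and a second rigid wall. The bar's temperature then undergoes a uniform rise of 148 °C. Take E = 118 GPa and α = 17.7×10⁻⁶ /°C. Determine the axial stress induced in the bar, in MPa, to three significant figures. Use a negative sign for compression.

-238 MPa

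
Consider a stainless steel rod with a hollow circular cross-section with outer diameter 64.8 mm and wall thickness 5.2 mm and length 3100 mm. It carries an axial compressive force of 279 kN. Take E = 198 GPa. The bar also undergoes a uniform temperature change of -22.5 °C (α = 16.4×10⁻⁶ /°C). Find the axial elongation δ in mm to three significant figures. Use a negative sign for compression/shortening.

-5.63 mm

A = 973.6 mm².
δ_mech = NL/(AE) = -279000·3100/(973.6·198000) = -4.486 mm.
δ_thermal = αLΔT = 16.4e-6·3100·-22.5 = -1.144 mm.
δ = δ_mech + δ_thermal = -5.63 mm.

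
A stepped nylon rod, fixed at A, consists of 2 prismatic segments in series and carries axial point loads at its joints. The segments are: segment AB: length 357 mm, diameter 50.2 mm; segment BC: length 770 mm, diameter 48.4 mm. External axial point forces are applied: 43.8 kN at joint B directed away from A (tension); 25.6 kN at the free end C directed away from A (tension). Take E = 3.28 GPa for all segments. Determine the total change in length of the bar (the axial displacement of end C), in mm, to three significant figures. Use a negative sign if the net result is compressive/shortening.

Internal axial forces (sectioning from the free end, tension +): N_BC = 25.6 kN, N_AB = 69.4 kN.
A_AB = 1979 mm².
A_BC = 1840 mm².
δ_AB = 69400·357/(1979·3280) = 3.816 mm
δ_BC = 25600·770/(1840·3280) = 3.266 mm
δ = Σδ_i = 7.083 mm.

7.08 mm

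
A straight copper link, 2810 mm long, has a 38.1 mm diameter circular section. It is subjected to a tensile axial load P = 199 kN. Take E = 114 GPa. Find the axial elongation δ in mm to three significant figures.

A = 1140 mm².
δ_mech = NL/(AE) = 199000·2810/(1140·114000) = 4.302 mm.

4.30 mm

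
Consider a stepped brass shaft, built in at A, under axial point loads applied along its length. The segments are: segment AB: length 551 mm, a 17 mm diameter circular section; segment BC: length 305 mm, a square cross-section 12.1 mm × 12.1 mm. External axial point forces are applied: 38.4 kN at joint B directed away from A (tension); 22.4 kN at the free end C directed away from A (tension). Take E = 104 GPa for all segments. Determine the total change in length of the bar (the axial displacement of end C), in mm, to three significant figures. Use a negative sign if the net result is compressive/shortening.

1.87 mm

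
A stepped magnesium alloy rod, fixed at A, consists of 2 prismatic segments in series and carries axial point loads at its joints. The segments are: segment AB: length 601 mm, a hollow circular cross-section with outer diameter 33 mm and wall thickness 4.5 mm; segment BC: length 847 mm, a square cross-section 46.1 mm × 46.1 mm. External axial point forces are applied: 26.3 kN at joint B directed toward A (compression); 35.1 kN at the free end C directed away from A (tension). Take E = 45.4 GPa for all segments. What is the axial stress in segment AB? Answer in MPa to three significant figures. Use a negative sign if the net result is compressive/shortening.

21.8 MPa

Internal axial forces (sectioning from the free end, tension +): N_BC = 35.1 kN, N_AB = 8.8 kN.
A_AB = 402.9 mm².
σ_AB = N_AB/A_AB = 8800/402.9 = 21.84 MPa.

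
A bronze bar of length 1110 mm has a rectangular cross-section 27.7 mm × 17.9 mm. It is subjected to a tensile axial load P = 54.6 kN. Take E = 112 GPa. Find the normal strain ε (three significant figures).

9.83e-04

A = 495.8 mm².
σ = N/A = 110.1 MPa; ε = σ/E = 110.1/112000 = 9.832e-04.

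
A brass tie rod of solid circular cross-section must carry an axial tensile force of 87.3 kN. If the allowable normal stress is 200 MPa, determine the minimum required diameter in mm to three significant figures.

Required area A ≥ P/σ_allow = 87300/200 = 436.5 mm².
For a solid circular section, d ≥ √(4A/π) = 23.57 mm.

23.6 mm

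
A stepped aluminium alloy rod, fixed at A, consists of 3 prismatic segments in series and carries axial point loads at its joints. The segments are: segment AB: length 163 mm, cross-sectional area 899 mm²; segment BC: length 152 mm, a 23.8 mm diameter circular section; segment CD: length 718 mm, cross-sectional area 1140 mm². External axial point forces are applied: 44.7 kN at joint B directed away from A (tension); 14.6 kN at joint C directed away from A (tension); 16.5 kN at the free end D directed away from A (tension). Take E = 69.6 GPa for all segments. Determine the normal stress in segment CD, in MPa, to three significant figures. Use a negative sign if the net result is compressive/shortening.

Internal axial forces (sectioning from the free end, tension +): N_CD = 16.5 kN, N_BC = 31.1 kN, N_AB = 75.8 kN.
σ_CD = N_CD/A_CD = 16500/1140 = 14.47 MPa.

14.5 MPa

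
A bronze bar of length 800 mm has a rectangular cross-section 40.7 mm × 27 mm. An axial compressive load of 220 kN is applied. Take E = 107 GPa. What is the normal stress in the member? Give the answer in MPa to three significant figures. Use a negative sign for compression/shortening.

-200 MPa

A = 1099 mm².
σ = N/A = -220000/1099 = -200.2 MPa.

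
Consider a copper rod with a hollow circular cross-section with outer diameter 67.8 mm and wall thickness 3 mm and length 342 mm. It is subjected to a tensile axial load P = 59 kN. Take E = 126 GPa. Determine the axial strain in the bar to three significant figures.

A = 610.7 mm².
σ = N/A = 96.61 MPa; ε = σ/E = 96.61/126000 = 7.667e-04.

7.67e-04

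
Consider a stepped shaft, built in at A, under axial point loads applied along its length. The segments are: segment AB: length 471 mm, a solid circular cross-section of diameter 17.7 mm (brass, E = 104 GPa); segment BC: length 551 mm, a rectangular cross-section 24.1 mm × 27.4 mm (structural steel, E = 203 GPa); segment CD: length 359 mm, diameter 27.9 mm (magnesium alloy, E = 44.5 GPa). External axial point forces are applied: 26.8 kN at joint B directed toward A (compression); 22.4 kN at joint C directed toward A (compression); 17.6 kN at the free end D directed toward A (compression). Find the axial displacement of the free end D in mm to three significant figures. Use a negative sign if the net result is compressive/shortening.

Internal axial forces (sectioning from the free end, tension +): N_CD = -17.6 kN, N_BC = -40 kN, N_AB = -66.8 kN.
A_AB = 246.1 mm².
A_BC = 660.3 mm².
A_CD = 611.4 mm².
δ_AB = -66800·471/(246.1·104000) = -1.229 mm
δ_BC = -40000·551/(660.3·203000) = -0.1644 mm
δ_CD = -17600·359/(611.4·44500) = -0.2322 mm
δ = Σδ_i = -1.626 mm.

-1.63 mm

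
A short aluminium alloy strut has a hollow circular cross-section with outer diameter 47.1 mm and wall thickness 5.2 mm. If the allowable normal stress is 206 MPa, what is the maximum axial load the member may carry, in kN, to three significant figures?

A = 684.5 mm².
P_max = σ_allow · A = 206 · 684.5 = 141000 N = 141 kN.

141 kN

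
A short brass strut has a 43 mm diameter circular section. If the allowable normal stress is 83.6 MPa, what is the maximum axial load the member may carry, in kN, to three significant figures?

121 kN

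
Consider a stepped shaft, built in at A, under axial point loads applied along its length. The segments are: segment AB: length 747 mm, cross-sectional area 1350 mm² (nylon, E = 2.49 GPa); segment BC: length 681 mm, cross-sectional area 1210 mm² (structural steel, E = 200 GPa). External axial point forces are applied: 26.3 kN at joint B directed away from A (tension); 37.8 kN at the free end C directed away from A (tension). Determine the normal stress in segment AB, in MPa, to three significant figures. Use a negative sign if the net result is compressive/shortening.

Internal axial forces (sectioning from the free end, tension +): N_BC = 37.8 kN, N_AB = 64.1 kN.
σ_AB = N_AB/A_AB = 64100/1350 = 47.48 MPa.

47.5 MPa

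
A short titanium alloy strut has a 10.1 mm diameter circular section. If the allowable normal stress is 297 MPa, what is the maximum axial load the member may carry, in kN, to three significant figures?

23.8 kN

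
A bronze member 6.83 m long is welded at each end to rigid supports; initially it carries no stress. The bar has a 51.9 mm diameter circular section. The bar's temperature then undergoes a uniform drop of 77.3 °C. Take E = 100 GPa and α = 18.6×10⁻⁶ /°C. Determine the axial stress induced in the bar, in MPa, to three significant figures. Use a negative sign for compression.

Free thermal expansion αLΔT = 18.6e-6 · 6830 · -77.3 = -9.82 mm.
The walls impose strain ε = −(-9.82)/6830 = 1.4378e-03; σ = Eε = 100000 · 1.4378e-03 = 143.8 MPa.

144 MPa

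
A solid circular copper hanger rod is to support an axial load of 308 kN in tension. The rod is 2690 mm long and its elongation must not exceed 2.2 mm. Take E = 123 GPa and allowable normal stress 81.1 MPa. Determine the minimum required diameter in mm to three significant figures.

69.5 mm

Required area A ≥ P/σ_allow = 308000/81.1 = 3798 mm².
For a solid circular section, d ≥ √(4A/π) = 69.54 mm.
Elongation limit: A ≥ PL/(Eδ_allow) = 308000·2690/(123000·2.2) = 3062 mm² ⇒ d ≥ 62.44 mm.
The stress limit governs.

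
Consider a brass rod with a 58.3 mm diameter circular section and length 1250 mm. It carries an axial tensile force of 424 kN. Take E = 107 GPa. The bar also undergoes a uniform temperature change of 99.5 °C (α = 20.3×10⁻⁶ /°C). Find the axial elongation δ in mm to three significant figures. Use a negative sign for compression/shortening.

A = 2669 mm².
δ_mech = NL/(AE) = 424000·1250/(2669·107000) = 1.856 mm.
δ_thermal = αLΔT = 20.3e-6·1250·99.5 = 2.525 mm.
δ = δ_mech + δ_thermal = 4.38 mm.

4.38 mm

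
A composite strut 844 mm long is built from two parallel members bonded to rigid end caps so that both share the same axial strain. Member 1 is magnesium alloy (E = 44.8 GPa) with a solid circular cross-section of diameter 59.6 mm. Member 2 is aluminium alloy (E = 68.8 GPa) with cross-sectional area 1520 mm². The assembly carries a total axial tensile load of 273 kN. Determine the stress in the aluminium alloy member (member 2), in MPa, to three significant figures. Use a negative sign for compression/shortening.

81.8 MPa

A_1 = 2790 mm².
Equal strain + equilibrium ⇒ each member carries load in proportion to AE: A₁E₁ = 125000000 N, A₂E₂ = 104600000 N, ΣAE = 229600000 N.
σ₂ = P·E₂/ΣAE = 273000·68800/229600000 = 81.82 MPa.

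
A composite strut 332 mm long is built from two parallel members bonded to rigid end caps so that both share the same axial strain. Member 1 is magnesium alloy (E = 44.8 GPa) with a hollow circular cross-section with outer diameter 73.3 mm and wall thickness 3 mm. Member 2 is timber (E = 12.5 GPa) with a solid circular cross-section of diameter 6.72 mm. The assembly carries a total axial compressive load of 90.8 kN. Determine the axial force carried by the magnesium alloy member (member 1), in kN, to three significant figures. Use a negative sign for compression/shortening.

-89.5 kN

A_1 = 662.6 mm².
A_2 = 35.47 mm².
Equal strain + equilibrium ⇒ each member carries load in proportion to AE: A₁E₁ = 29680000 N, A₂E₂ = 443300 N, ΣAE = 30130000 N.
F₁ = P·A₁E₁/ΣAE = -90800·29680000/30130000 = -89460 N.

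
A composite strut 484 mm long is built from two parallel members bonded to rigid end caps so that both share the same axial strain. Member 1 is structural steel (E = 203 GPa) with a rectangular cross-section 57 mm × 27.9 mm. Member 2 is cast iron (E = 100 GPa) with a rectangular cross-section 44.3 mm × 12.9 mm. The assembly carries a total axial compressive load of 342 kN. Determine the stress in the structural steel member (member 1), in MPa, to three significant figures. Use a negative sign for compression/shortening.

-183 MPa

A_1 = 1590 mm².
A_2 = 571.5 mm².
Equal strain + equilibrium ⇒ each member carries load in proportion to AE: A₁E₁ = 322800000 N, A₂E₂ = 57150000 N, ΣAE = 380000000 N.
σ₁ = P·E₁/ΣAE = -342000·203000/380000000 = -182.7 MPa.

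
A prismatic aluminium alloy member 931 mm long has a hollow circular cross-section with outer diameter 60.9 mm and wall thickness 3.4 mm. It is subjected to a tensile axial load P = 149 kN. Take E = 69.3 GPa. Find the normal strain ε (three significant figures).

0.00350

A = 614.2 mm².
σ = N/A = 242.6 MPa; ε = σ/E = 242.6/69300 = 3.501e-03.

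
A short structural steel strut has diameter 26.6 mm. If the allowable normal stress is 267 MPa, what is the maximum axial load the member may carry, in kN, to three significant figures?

A = 555.7 mm².
P_max = σ_allow · A = 267 · 555.7 = 148400 N = 148.4 kN.

148 kN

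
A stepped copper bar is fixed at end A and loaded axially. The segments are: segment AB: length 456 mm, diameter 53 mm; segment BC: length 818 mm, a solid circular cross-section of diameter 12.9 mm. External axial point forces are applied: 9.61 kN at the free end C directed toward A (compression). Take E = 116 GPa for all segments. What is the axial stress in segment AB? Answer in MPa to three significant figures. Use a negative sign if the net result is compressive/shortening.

Internal axial forces (sectioning from the free end, tension +): N_BC = -9.61 kN, N_AB = -9.61 kN.
A_AB = 2206 mm².
σ_AB = N_AB/A_AB = -9610/2206 = -4.356 MPa.

-4.36 MPa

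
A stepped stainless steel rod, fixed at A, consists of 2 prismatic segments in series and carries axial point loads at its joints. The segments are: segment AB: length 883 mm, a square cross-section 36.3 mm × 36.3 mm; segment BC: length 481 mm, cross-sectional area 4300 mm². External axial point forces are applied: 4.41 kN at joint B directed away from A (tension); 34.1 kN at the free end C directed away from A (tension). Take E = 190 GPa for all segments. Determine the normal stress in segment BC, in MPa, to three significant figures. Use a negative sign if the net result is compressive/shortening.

7.93 MPa

Internal axial forces (sectioning from the free end, tension +): N_BC = 34.1 kN, N_AB = 38.51 kN.
σ_BC = N_BC/A_BC = 34100/4300 = 7.93 MPa.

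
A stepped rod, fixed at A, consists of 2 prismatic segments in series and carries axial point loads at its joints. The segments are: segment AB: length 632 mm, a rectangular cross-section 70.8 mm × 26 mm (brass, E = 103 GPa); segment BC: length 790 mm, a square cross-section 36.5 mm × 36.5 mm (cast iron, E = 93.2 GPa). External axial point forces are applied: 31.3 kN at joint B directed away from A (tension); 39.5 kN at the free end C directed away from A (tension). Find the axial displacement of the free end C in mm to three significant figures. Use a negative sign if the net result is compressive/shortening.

0.487 mm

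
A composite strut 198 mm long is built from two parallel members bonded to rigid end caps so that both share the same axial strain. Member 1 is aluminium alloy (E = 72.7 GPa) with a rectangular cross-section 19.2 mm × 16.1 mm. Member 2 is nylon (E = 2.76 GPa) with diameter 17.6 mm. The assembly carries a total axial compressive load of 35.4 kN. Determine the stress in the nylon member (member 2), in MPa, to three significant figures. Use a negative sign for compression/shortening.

A_1 = 309.1 mm².
A_2 = 243.3 mm².
Equal strain + equilibrium ⇒ each member carries load in proportion to AE: A₁E₁ = 22470000 N, A₂E₂ = 671500 N, ΣAE = 23140000 N.
σ₂ = P·E₂/ΣAE = -35400·2760/23140000 = -4.221 MPa.

-4.22 MPa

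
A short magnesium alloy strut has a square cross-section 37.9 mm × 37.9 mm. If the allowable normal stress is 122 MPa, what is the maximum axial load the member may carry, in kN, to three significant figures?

175 kN

A = 1436 mm².
P_max = σ_allow · A = 122 · 1436 = 175200 N = 175.2 kN.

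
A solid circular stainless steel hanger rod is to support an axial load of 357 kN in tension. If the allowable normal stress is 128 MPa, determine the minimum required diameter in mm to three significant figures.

59.6 mm

Required area A ≥ P/σ_allow = 357000/128 = 2789 mm².
For a solid circular section, d ≥ √(4A/π) = 59.59 mm.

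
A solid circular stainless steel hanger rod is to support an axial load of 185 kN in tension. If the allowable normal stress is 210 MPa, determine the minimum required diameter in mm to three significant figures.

33.5 mm

Required area A ≥ P/σ_allow = 185000/210 = 881 mm².
For a solid circular section, d ≥ √(4A/π) = 33.49 mm.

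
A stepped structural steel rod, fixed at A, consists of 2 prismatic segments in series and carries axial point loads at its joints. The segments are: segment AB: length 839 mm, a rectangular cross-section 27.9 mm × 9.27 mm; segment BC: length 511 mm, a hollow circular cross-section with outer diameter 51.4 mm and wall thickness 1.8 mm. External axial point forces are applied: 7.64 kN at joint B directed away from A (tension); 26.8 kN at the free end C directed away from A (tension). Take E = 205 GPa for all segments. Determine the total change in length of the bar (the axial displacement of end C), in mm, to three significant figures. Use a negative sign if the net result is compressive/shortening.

0.783 mm

Internal axial forces (sectioning from the free end, tension +): N_BC = 26.8 kN, N_AB = 34.44 kN.
A_AB = 258.6 mm².
A_BC = 280.5 mm².
δ_AB = 34440·839/(258.6·205000) = 0.545 mm
δ_BC = 26800·511/(280.5·205000) = 0.2382 mm
δ = Σδ_i = 0.7832 mm.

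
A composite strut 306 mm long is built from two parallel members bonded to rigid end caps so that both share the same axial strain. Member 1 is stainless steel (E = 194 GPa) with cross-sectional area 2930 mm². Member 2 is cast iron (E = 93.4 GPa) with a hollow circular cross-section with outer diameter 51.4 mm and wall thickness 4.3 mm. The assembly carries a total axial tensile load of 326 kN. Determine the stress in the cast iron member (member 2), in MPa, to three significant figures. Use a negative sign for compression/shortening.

A_2 = 636.3 mm².
Equal strain + equilibrium ⇒ each member carries load in proportion to AE: A₁E₁ = 568400000 N, A₂E₂ = 59430000 N, ΣAE = 627800000 N.
σ₂ = P·E₂/ΣAE = 326000·93400/627800000 = 48.5 MPa.

48.5 MPa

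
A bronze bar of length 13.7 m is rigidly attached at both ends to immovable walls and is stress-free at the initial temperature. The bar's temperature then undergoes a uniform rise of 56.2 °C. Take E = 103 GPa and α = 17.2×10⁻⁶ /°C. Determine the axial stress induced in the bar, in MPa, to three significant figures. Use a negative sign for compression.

-99.6 MPa

Free thermal expansion αLΔT = 17.2e-6 · 13700 · 56.2 = 13.24 mm.
The walls impose strain ε = −(13.24)/13700 = -9.6664e-04; σ = Eε = 103000 · -9.6664e-04 = -99.56 MPa.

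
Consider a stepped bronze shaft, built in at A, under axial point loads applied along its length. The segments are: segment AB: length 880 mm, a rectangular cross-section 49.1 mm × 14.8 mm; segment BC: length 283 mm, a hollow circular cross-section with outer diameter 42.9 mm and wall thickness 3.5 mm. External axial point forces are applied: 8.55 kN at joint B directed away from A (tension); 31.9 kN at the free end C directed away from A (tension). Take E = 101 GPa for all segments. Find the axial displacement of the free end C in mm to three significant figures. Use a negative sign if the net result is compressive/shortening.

Internal axial forces (sectioning from the free end, tension +): N_BC = 31.9 kN, N_AB = 40.45 kN.
A_AB = 726.7 mm².
A_BC = 433.2 mm².
δ_AB = 40450·880/(726.7·101000) = 0.485 mm
δ_BC = 31900·283/(433.2·101000) = 0.2063 mm
δ = Σδ_i = 0.6913 mm.

0.691 mm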